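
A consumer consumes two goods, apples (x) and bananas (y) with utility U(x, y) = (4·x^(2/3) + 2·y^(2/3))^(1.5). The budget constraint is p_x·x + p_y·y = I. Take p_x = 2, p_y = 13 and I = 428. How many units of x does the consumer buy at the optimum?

x* = 213.3687

MU_x ∝ 4·x^(-1/3), MU_y ∝ 2·y^(-1/3), so MRS = 2·(y/x)^(1/3) = p_x/p_y.
Solve for the ratio: y/x = [(1/2)·p_x/p_y]^(3).
With the ratio pinned down, the budget gives x* = I/(p_x + p_y·(y/x)) and y* = (y/x)·x*.
Numerically y/x = 0.000455, so x* = 428/(2 + 13·0.000455) = 213.3687.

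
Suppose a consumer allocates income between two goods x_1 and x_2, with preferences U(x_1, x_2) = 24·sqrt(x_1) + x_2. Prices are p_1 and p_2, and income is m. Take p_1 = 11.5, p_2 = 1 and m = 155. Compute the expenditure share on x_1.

Set MRS = p_1/p_2: 12·x_1^(−1/2) = p_1/p_2.
Solve: √x_1 = 12·p_2/p_1, so x_1*(p_1,p_2) = (12·p_2/p_1)², and x_2* = (m − p_1·x_1*)/p_2.
Plugging in: x_1* = (12·1/11.5)² = 1.0888, x_2* = 142.4783.
Expenditure on x_1: 11.5·1.0888 = 12.5217; share = 0.0808.

share on x_1 = 0.0808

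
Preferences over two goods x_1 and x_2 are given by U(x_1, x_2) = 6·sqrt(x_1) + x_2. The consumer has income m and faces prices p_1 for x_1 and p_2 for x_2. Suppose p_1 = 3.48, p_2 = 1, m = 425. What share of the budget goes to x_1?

Thus x_1* = (3·p_2/p_1)² — independent of m — with the rest of income spent on x_2.
Plugging in: x_1* = (3·1/3.48)² = 0.7432, x_2* = 422.4138.
Expenditure on x_1: 3.48·0.7432 = 2.5862; share = 0.0061.

share on x_1 = 0.0061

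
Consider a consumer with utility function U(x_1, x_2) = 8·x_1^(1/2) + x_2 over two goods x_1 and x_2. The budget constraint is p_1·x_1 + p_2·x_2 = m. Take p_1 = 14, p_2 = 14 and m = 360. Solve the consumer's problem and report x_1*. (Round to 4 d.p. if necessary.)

Utility is quasi-linear in x_2; the FOC for x_1 is 4/√x_1 = p_1/p_2.
Thus x_1* = (4·p_2/p_1)² — independent of m — with the rest of income spent on x_2.
Plugging in: x_1* = (4·14/14)² = 16.

x_1* = 16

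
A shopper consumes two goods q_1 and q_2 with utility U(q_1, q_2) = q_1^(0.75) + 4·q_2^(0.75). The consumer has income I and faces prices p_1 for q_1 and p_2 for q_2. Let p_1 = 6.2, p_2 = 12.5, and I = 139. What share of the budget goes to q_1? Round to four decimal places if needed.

share on q_1 = 0.031

From the CES first-order condition, (1/4)·(q_2/q_1)^(0.25) = p_1/p_2.
Solve for the ratio: q_2/q_1 = [4·p_1/p_2]^(4).
With the ratio pinned down, the budget gives q_1* = I/(p_1 + p_2·(q_2/q_1)) and q_2* = (q_2/q_1)·q_1*.
Numerically q_2/q_1 = 15.494111, so q_1* = 139/(6.2 + 12.5·15.494111) = 0.6954 and q_2* = 15.494111·0.6954 = 10.7751.
Expenditure on q_1: 6.2·0.6954 = 4.3117; share = 0.031.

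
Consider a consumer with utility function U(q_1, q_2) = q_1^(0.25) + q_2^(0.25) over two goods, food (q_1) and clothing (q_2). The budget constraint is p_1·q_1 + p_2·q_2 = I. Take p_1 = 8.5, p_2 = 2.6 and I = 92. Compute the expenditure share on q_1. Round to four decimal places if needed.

MU_q_1 ∝ q_1^(-0.75), MU_q_2 ∝ q_2^(-0.75), so MRS = (q_2/q_1)^(0.75) = p_1/p_2.
Hence q_2/q_1 = (p_1/p_2)^(1/(0.75)), i.e. raised to the 4/3 power.
Substitute q_2 = (q_2/q_1)·q_1 into the budget: q_1* = I/(p_1 + p_2·(q_2/q_1)).
Numerically q_2/q_1 = 4.852074, so q_1* = 92/(8.5 + 2.6·4.852074) = 4.357 and q_2* = 4.852074·4.357 = 21.1405.
Expenditure on q_1: 8.5·4.357 = 37.0346; share = 0.4025.

share on q_1 = 0.4025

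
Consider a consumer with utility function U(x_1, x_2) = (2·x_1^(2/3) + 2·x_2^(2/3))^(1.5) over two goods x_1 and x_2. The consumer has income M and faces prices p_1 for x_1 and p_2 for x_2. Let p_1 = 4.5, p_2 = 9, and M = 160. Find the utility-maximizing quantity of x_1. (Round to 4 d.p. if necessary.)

From the CES first-order condition, (x_2/x_1)^(1/3) = p_1/p_2.
Hence x_2/x_1 = (p_1/p_2)^(1/(1/3)), i.e. raised to the 3 power.
With the ratio pinned down, the budget gives x_1* = M/(p_1 + p_2·(x_2/x_1)) and x_2* = (x_2/x_1)·x_1*.
Numerically x_2/x_1 = 0.125, so x_1* = 160/(4.5 + 9·0.125) = 28.4444.

x_1* = 28.4444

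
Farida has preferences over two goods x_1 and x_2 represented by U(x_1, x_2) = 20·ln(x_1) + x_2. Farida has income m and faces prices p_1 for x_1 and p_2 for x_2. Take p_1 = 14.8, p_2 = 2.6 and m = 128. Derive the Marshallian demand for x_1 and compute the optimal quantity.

x_1* = 3.5135

So x_1*(p_1,p_2) = 20·p_2/p_1, independent of income; and x_2* = (m − 20·p_2)/p_2.
At the given prices: x_1* = 20·2.6/14.8 = 3.5135.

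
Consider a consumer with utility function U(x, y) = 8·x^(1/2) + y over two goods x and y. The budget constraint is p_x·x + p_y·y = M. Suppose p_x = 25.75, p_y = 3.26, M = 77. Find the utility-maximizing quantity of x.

Set MRS = p_x/p_y: 4·x^(−1/2) = p_x/p_y.
Thus x* = (4·p_y/p_x)² — independent of M — with the rest of income spent on y.
Plugging in: x* = (4·3.26/25.75)² = 0.2564.

x* = 0.2564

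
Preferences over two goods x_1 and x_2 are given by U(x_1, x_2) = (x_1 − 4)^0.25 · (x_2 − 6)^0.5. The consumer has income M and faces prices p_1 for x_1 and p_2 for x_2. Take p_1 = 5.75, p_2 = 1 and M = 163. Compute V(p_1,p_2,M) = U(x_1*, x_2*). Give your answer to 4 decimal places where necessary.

V = 15.7792

MRS = (1/2)·(x_2−6)/(x_1−4). Tangency with p_1/p_2 gives x_2−6 = 2·(p_1/p_2)·(x_1−4).
Substituting into the budget: x_1* = 4 + 1/3·(M − 4·p_1 − 6·p_2)/p_1, and x_2* = 6 + 2/3·(…)/p_2.
Discretionary income = 163 − 4·5.75 − 6·1 = 134; x_1* = 4 + 1/3·134/5.75 = 11.7681; x_2* = 6 + 2/3·134/1 = 95.3333.
Utility at the optimum: U(11.7681, 95.3333) = 15.7792.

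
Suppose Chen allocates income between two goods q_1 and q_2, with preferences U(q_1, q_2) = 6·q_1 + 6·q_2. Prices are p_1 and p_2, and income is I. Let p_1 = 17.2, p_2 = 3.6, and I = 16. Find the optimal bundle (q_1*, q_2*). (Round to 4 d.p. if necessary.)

q_1* = 0, q_2* = 4.4444

Perfect substitutes: compare marginal utility per dollar. 6/p_1 vs 6/p_2 → 0.3488 vs 1.6667.
q_2 gives more utility per dollar, so spend all income on q_2: q_2* = I/p_2, q_1* = 0.
Numerically: q_1* = 0, q_2* = 4.4444.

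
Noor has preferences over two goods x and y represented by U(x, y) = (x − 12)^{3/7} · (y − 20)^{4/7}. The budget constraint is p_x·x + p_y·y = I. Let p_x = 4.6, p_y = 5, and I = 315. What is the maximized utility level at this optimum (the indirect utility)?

V = 16.7318

Discretionary income = 315 − 12·4.6 − 20·5 = 159.8; x* = 12 + 3/7·159.8/4.6 = 26.8882; y* = 20 + 4/7·159.8/5 = 38.2629.
Utility at the optimum: U(26.8882, 38.2629) = 16.7318.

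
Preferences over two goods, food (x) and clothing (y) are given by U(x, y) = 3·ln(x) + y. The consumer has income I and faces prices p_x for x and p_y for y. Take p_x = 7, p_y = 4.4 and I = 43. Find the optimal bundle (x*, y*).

So x*(p_x,p_y) = 3·p_y/p_x, independent of income; and y* = (I − 3·p_y)/p_y.
At the given prices: x* = 3·4.4/7 = 1.8857, and y* = 6.7727.

x* = 1.8857, y* = 6.7727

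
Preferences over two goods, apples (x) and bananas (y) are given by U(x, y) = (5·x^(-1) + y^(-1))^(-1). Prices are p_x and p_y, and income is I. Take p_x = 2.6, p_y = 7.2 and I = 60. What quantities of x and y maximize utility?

x* = 13.2306, y* = 3.5556

MU_x ∝ 5·x^(-2), MU_y ∝ y^(-2), so MRS = 5·(y/x)^(2) = p_x/p_y.
Solve for the ratio: y/x = [(1/5)·p_x/p_y]^(0.5).
With the ratio pinned down, the budget gives x* = I/(p_x + p_y·(y/x)) and y* = (y/x)·x*.
Numerically y/x = 0.268742, so x* = 60/(2.6 + 7.2·0.268742) = 13.2306 and y* = 0.268742·13.2306 = 3.5556.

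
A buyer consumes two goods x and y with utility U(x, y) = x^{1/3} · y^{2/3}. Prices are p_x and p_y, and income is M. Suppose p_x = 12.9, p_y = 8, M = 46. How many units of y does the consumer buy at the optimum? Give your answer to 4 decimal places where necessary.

Tangency: MRS = (1/2)·y/x = p_x/p_y.
So 1/3·p_y·y = 2/3·p_x·x; combined with the budget, a share 1/3 of income goes to x.
Demand: x*(p_x,p_y,M) = 1/3·M/p_x and y* = 2/3·M/p_y.
At p_x=12.9, p_y=8, M=46: y* = 2/3·46/8 = 3.8333.

y* = 3.8333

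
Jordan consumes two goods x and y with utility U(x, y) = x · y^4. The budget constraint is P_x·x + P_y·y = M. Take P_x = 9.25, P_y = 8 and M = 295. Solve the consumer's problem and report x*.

x* = 6.3784

Demand: x*(P_x,P_y,M) = 0.2·M/P_x and y* = 0.8·M/P_y.
At P_x=9.25, P_y=8, M=295: x* = 0.2·295/9.25 = 6.3784.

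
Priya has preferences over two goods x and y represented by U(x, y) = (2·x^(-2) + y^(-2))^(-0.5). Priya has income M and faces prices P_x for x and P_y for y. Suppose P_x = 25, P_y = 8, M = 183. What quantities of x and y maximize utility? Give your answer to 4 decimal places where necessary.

Numerically y/x = 1.160397, so x* = 183/(25 + 8·1.160397) = 5.3379 and y* = 1.160397·5.3379 = 6.1941.

x* = 5.3379, y* = 6.1941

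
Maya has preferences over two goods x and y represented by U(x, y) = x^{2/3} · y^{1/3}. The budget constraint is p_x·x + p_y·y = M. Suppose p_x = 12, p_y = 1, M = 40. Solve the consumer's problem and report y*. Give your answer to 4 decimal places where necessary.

Demand: x*(p_x,p_y,M) = 2/3·M/p_x and y* = 1/3·M/p_y.
At p_x=12, p_y=1, M=40: y* = 1/3·40/1 = 13.3333.

y* = 13.3333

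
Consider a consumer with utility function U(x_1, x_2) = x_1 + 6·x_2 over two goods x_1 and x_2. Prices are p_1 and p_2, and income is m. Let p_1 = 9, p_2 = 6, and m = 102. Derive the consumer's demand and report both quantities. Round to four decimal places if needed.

x_1* = 0, x_2* = 17

Linear utility — the consumer picks whichever good has higher MU/price: 1/9 = 0.1111 vs 6/6 = 1.
x_2 gives more utility per dollar, so spend all income on x_2: x_2* = m/p_2, x_1* = 0.
Numerically: x_1* = 0, x_2* = 17.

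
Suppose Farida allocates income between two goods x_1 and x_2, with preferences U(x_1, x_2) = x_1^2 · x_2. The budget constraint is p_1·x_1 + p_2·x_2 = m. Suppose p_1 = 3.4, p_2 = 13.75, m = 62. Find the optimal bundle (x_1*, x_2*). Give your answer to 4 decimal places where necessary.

x_1* = 12.1569, x_2* = 1.503

The MRS is 2·x_2/x_1. Set MRS = p_1/p_2.
Rearranging, p_2·x_2 = (1/2)·p_1·x_1. Substituting into the budget gives p_1·x_1·(1 + (1/2)) = m.
Demand: x_1*(p_1,p_2,m) = 2/3·m/p_1 and x_2* = 1/3·m/p_2.
At p_1=3.4, p_2=13.75, m=62: x_1* = 2/3·62/3.4 = 12.1569, x_2* = 1.503.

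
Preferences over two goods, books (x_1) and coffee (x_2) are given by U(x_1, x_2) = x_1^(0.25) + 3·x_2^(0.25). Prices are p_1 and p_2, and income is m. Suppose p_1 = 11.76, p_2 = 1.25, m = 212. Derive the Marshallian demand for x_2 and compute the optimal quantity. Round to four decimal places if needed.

Numerically x_2/x_1 = 85.932626, so x_1* = 212/(11.76 + 1.25·85.932626) = 1.7789 and x_2* = 85.932626·1.7789 = 152.8643.

x_2* = 152.8643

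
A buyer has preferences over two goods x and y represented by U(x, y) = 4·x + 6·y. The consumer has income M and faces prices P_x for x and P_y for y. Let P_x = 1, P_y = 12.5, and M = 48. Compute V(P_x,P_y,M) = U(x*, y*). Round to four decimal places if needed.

Perfect substitutes: compare marginal utility per dollar. 4/P_x vs 6/P_y → 4 vs 0.48.
x gives more utility per dollar, so spend all income on x: x* = M/P_x, y* = 0.
Numerically: x* = 48, y* = 0.
Utility at the optimum: U(48, 0) = 192.

V = 192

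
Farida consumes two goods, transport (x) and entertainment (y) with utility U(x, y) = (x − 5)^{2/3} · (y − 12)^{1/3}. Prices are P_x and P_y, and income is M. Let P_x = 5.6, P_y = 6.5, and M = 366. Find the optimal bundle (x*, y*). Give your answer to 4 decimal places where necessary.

x* = 35.9524, y* = 25.3333

MRS = 2·(y−12)/(x−5). Tangency with P_x/P_y gives y−12 = (1/2)·(P_x/P_y)·(x−5).
Substituting into the budget: x* = 5 + 2/3·(M − 5·P_x − 12·P_y)/P_x, and y* = 12 + 1/3·(…)/P_y.
Discretionary income = 366 − 5·5.6 − 12·6.5 = 260; x* = 5 + 2/3·260/5.6 = 35.9524; y* = 12 + 1/3·260/6.5 = 25.3333.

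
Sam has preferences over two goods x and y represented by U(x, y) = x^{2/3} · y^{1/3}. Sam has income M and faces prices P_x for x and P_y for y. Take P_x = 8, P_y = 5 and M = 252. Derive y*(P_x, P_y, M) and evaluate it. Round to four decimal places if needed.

Tangency: MRS = 2·y/x = P_x/P_y.
So 2/3·P_y·y = 1/3·P_x·x; combined with the budget, a share 2/3 of income goes to x.
Demand: x*(P_x,P_y,M) = 2/3·M/P_x and y* = 1/3·M/P_y.
At P_x=8, P_y=5, M=252: y* = 1/3·252/5 = 16.8.

y* = 16.8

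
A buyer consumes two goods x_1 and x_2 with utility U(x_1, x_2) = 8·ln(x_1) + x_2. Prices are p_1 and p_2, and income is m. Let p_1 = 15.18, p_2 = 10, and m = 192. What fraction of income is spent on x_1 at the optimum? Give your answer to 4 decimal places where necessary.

share on x_1 = 0.4167

So x_1*(p_1,p_2) = 8·p_2/p_1, independent of income; and x_2* = (m − 8·p_2)/p_2.
At the given prices: x_1* = 8·10/15.18 = 5.2701, and x_2* = 11.2.
Expenditure on x_1: 15.18·5.2701 = 80; share = 0.4167.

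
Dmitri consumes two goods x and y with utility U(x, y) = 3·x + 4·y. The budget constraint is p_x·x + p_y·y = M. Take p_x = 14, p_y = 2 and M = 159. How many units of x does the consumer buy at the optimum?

x* = 0

Perfect substitutes: compare marginal utility per dollar. 3/p_x vs 4/p_y → 0.2143 vs 2.
y gives more utility per dollar, so spend all income on y: y* = M/p_y, x* = 0.
Numerically: x* = 0, y* = 79.5.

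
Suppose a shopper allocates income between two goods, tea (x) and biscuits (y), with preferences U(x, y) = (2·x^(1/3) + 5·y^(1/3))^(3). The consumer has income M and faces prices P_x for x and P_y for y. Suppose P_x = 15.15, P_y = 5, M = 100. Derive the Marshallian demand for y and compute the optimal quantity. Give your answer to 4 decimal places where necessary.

From the CES first-order condition, (2/5)·(y/x)^(2/3) = P_x/P_y.
Solve for the ratio: y/x = [(5/2)·P_x/P_y]^(1.5).
Substitute y = (y/x)·x into the budget: x* = M/(P_x + P_y·(y/x)).
Numerically y/x = 20.848459, so x* = 100/(15.15 + 5·20.848459) = 0.8376 and y* = 20.848459·0.8376 = 17.4621.

y* = 17.4621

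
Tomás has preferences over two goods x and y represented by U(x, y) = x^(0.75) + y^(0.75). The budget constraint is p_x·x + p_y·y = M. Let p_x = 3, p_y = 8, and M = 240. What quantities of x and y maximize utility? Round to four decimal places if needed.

From the CES first-order condition, (y/x)^(0.25) = p_x/p_y.
Hence y/x = (p_x/p_y)^(1/(0.25)), i.e. raised to the 4 power.
With the ratio pinned down, the budget gives x* = M/(p_x + p_y·(y/x)) and y* = (y/x)·x*.
Numerically y/x = 0.019775, so x* = 240/(3 + 8·0.019775) = 75.9926 and y* = 0.019775·75.9926 = 1.5028.

x* = 75.9926, y* = 1.5028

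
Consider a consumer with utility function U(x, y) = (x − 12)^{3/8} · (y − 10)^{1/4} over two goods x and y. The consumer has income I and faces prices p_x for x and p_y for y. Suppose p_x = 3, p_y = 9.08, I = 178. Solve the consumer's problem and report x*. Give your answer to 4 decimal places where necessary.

x* = 22.24

MRS = (3/2)·(y−10)/(x−12). Tangency with p_x/p_y gives y−10 = (2/3)·(p_x/p_y)·(x−12).
Substituting into the budget: x* = 12 + 0.6·(I − 12·p_x − 10·p_y)/p_x, and y* = 10 + 0.4·(…)/p_y.
Discretionary income = 178 − 12·3 − 10·9.08 = 51.2; x* = 12 + 0.6·51.2/3 = 22.24.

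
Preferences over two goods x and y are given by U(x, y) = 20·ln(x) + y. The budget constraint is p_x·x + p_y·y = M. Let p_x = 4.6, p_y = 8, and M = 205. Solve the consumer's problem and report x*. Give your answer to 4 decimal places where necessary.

MU_x = 20/x, MU_y = 1. Tangency: 20/x = p_x/p_y.
So x*(p_x,p_y) = 20·p_y/p_x, independent of income; and y* = (M − 20·p_y)/p_y.
At the given prices: x* = 20·8/4.6 = 34.7826.

x* = 34.7826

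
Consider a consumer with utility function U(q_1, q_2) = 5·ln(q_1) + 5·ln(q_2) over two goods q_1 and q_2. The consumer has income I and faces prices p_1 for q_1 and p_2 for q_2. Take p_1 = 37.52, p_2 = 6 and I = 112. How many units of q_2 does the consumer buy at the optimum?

q_2* = 9.3333

MU_q_1/MU_q_2 = (5·q_2)/(5·q_1); tangency sets this equal to p_1/p_2.
Rearranging, p_2·q_2 = p_1·q_1. Substituting into the budget gives p_1·q_1·(1 + 1) = I.
Demand: q_1*(p_1,p_2,I) = 0.5·I/p_1 and q_2* = 0.5·I/p_2.
At p_1=37.52, p_2=6, I=112: q_2* = 0.5·112/6 = 9.3333.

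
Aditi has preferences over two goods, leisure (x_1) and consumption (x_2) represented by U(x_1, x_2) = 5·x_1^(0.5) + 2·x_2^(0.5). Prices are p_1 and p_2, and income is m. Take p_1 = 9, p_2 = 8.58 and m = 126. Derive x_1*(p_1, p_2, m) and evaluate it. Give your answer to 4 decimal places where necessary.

From the CES first-order condition, (5/2)·(x_2/x_1)^(0.5) = p_1/p_2.
Hence x_2/x_1 = ((2/5)·p_1/p_2)^(1/(0.5)), i.e. raised to the 2 power.
With the ratio pinned down, the budget gives x_1* = m/(p_1 + p_2·(x_2/x_1)) and x_2* = (x_2/x_1)·x_1*.
Numerically x_2/x_1 = 0.176048, so x_1* = 126/(9 + 8.58·0.176048) = 11.988.

x_1* = 11.988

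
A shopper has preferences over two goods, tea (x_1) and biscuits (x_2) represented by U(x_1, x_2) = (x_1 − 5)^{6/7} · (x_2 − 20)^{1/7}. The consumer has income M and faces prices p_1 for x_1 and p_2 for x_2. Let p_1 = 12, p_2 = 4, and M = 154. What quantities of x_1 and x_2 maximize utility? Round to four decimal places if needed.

x_1* = 6, x_2* = 20.5

Discretionary income = 154 − 5·12 − 20·4 = 14; x_1* = 5 + 6/7·14/12 = 6; x_2* = 20 + 1/7·14/4 = 20.5.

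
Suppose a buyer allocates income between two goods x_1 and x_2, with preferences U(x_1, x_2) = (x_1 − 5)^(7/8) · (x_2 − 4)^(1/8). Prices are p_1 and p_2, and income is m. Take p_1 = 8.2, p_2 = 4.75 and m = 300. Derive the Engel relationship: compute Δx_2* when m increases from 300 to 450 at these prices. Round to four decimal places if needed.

Δx_2* = 3.9474

This is Cobb-Douglas in (x_1−5, x_2−4): tangency gives 0.875·p_2·(x_2−4) = 0.125·p_1·(x_1−5).
Substituting into the budget: x_1* = 5 + 0.875·(m − 5·p_1 − 4·p_2)/p_1, and x_2* = 4 + 0.125·(…)/p_2.
Discretionary income = 300 − 5·8.2 − 4·4.75 = 240; x_2* = 4 + 0.125·240/4.75 = 10.3158.
At m' = 450: x_2* = 14.2632. Change: 14.2632 − 10.3158 = 3.9474.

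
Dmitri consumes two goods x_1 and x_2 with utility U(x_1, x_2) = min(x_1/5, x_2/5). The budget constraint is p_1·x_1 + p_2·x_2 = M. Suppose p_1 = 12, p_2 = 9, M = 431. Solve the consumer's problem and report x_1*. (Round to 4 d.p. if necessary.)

Demand: x_1*(p_1,p_2,M) = 5·M/(5·p_1 + 5·p_2), x_2* = 5·M/(5·p_1 + 5·p_2).
Here 5·12 + 5·9 = 105, giving x_1* = 20.5238.

x_1* = 20.5238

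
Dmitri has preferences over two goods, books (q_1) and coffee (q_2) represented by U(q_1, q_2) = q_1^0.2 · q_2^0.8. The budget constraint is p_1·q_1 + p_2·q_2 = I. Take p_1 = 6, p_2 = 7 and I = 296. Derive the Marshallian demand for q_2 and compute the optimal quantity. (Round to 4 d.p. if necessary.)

Demand: q_1*(p_1,p_2,I) = 0.2·I/p_1 and q_2* = 0.8·I/p_2.
At p_1=6, p_2=7, I=296: q_2* = 0.8·296/7 = 33.8286.

q_2* = 33.8286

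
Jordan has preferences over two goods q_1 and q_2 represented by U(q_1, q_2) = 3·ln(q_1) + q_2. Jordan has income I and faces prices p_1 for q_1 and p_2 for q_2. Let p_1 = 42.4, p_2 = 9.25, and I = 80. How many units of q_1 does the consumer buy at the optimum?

q_1* = 0.6545

MU_q_1 = 3/q_1, MU_q_2 = 1. Tangency: 3/q_1 = p_1/p_2.
So q_1*(p_1,p_2) = 3·p_2/p_1, independent of income; and q_2* = (I − 3·p_2)/p_2.
At the given prices: q_1* = 3·9.25/42.4 = 0.6545.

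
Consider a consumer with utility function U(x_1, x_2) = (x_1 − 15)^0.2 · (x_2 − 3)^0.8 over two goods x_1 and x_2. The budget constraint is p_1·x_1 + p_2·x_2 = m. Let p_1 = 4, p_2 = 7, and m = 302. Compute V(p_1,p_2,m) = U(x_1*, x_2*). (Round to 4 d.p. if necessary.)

V = 21.4082

Let x_1' = x_1−15, x_2' = x_2−3. MRS = (1/4)·x_2'/x_1' = p_1/p_2.
Substituting into the budget: x_1* = 15 + 0.2·(m − 15·p_1 − 3·p_2)/p_1, and x_2* = 3 + 0.8·(…)/p_2.
Discretionary income = 302 − 15·4 − 3·7 = 221; x_1* = 15 + 0.2·221/4 = 26.05; x_2* = 3 + 0.8·221/7 = 28.2571.
Utility at the optimum: U(26.05, 28.2571) = 21.4082.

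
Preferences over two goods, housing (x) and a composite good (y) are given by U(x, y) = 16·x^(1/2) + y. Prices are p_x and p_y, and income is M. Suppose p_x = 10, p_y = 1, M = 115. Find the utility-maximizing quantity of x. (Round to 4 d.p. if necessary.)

Utility is quasi-linear in y; the FOC for x is 8/√x = p_x/p_y.
Solve: √x = 8·p_y/p_x, so x*(p_x,p_y) = (8·p_y/p_x)², and y* = (M − p_x·x*)/p_y.
Plugging in: x* = (8·1/10)² = 0.64.

x* = 0.64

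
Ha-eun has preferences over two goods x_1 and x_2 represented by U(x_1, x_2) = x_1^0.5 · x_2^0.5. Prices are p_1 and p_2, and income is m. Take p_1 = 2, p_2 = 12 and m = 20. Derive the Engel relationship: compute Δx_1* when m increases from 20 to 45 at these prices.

Tangency: MRS = x_2/x_1 = p_1/p_2.
Rearranging, p_2·x_2 = p_1·x_1. Substituting into the budget gives p_1·x_1·(1 + 1) = m.
Demand: x_1*(p_1,p_2,m) = 0.5·m/p_1 and x_2* = 0.5·m/p_2.
At p_1=2, p_2=12, m=20: x_1* = 0.5·20/2 = 5.
At m' = 45: x_1* = 11.25. Change: 11.25 − 5 = 6.25.

Δx_1* = 6.25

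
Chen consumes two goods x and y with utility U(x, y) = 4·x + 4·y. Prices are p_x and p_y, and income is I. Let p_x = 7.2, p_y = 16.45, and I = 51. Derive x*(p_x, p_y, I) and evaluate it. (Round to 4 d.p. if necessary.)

Perfect substitutes: compare marginal utility per dollar. 4/p_x vs 4/p_y → 0.5556 vs 0.2432.
x gives more utility per dollar, so spend all income on x: x* = I/p_x, y* = 0.
Numerically: x* = 7.0833, y* = 0.

x* = 7.0833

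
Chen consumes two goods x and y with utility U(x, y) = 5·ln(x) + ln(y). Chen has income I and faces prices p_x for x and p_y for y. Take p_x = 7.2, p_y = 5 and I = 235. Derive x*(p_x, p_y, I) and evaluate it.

x* = 27.1991

Tangency: MRS = 5·y/x = p_x/p_y.
Rearranging, p_y·y = (1/5)·p_x·x. Substituting into the budget gives p_x·x·(1 + (1/5)) = I.
Demand: x*(p_x,p_y,I) = 5/6·I/p_x and y* = 1/6·I/p_y.
At p_x=7.2, p_y=5, I=235: x* = 5/6·235/7.2 = 27.1991.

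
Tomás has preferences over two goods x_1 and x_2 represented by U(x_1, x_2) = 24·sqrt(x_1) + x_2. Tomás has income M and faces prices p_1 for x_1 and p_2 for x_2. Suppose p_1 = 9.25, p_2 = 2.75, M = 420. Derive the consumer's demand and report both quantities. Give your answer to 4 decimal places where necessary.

x_1* = 12.7275, x_2* = 109.9165

Thus x_1* = (12·p_2/p_1)² — independent of M — with the rest of income spent on x_2.
Plugging in: x_1* = (12·2.75/9.25)² = 12.7275, x_2* = 109.9165.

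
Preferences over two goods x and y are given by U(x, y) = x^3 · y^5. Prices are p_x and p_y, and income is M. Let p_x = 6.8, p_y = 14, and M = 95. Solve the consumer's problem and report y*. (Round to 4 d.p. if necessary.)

Demand: x*(p_x,p_y,M) = 0.375·M/p_x and y* = 0.625·M/p_y.
At p_x=6.8, p_y=14, M=95: y* = 0.625·95/14 = 4.2411.

y* = 4.2411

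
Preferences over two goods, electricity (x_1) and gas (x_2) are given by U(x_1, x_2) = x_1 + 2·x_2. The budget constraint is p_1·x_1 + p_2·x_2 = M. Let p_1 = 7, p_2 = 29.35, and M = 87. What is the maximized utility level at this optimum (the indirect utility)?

V = 12.4286

Perfect substitutes: compare marginal utility per dollar. 1/p_1 vs 2/p_2 → 0.1429 vs 0.0681.
x_1 gives more utility per dollar, so spend all income on x_1: x_1* = M/p_1, x_2* = 0.
Numerically: x_1* = 12.4286, x_2* = 0.
Utility at the optimum: U(12.4286, 0) = 12.4286.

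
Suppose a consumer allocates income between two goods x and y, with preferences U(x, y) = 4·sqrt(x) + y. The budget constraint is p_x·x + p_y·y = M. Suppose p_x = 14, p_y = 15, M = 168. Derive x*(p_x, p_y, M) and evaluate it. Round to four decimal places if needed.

MU_x = 2/√x, MU_y = 1. Tangency: 2/√x = p_x/p_y.
Thus x* = (2·p_y/p_x)² — independent of M — with the rest of income spent on y.
Plugging in: x* = (2·15/14)² = 4.5918.

x* = 4.5918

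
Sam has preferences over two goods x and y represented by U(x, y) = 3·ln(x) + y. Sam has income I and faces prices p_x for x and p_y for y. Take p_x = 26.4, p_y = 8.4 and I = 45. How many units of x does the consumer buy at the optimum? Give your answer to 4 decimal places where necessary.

x* = 0.9545

Set MRS = p_x/p_y: (3/x)/1 = p_x/p_y.
So x*(p_x,p_y) = 3·p_y/p_x, independent of income; and y* = (I − 3·p_y)/p_y.
At the given prices: x* = 3·8.4/26.4 = 0.9545.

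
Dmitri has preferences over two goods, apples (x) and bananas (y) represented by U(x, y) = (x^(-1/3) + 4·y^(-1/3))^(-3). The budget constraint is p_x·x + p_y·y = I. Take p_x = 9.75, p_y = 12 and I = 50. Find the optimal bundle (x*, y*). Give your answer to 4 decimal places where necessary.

x* = 1.2888, y* = 3.1195

MU_x ∝ x^(-4/3), MU_y ∝ 4·y^(-4/3), so MRS = (1/4)·(y/x)^(4/3) = p_x/p_y.
Solve for the ratio: y/x = [4·p_x/p_y]^(0.75).
With the ratio pinned down, the budget gives x* = I/(p_x + p_y·(y/x)) and y* = (y/x)·x*.
Numerically y/x = 2.420541, so x* = 50/(9.75 + 12·2.420541) = 1.2888 and y* = 2.420541·1.2888 = 3.1195.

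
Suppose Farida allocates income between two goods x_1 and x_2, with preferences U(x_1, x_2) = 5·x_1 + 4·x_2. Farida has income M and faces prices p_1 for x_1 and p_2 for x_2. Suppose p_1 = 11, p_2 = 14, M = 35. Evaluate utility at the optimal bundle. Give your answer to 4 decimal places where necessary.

V = 15.9091

Linear utility — the consumer picks whichever good has higher MU/price: 5/11 = 0.4545 vs 4/14 = 0.2857.
x_1 gives more utility per dollar, so spend all income on x_1: x_1* = M/p_1, x_2* = 0.
Numerically: x_1* = 3.1818, x_2* = 0.
Utility at the optimum: U(3.1818, 0) = 15.9091.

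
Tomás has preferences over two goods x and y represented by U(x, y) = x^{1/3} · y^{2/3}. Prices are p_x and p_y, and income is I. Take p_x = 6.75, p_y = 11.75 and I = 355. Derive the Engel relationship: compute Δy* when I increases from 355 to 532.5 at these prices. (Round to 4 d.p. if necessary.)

The MRS is (1/2)·y/x. Set MRS = p_x/p_y.
So 1/3·p_y·y = 2/3·p_x·x; combined with the budget, a share 1/3 of income goes to x.
Demand: x*(p_x,p_y,I) = 1/3·I/p_x and y* = 2/3·I/p_y.
At p_x=6.75, p_y=11.75, I=355: y* = 2/3·355/11.75 = 20.1418.
At I' = 532.5: y* = 30.2128. Change: 30.2128 − 20.1418 = 10.0709.

Δy* = 10.0709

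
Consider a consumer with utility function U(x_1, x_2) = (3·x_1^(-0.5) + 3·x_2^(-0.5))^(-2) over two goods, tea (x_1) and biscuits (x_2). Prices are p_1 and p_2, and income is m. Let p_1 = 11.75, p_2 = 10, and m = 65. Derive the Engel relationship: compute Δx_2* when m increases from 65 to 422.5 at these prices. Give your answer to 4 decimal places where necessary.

From the CES first-order condition, (x_2/x_1)^(1.5) = p_1/p_2.
Solve for the ratio: x_2/x_1 = [p_1/p_2]^(2/3).
Substitute x_2 = (x_2/x_1)·x_1 into the budget: x_1* = m/(p_1 + p_2·(x_2/x_1)).
Numerically x_2/x_1 = 1.113504, so x_1* = 65/(11.75 + 10·1.113504) = 2.8403 and x_2* = 1.113504·2.8403 = 3.1627.
At m' = 422.5: x_2* = 20.5573. Change: 20.5573 − 3.1627 = 17.3947.

Δx_2* = 17.3947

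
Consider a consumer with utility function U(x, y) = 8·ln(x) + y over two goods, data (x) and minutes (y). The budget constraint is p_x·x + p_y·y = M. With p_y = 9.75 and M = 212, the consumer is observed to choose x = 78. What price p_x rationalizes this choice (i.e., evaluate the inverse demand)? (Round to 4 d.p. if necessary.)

Set MRS = p_x/p_y: (8/x)/1 = p_x/p_y.
So x*(p_x,p_y) = 8·p_y/p_x, independent of income; and y* = (M − 8·p_y)/p_y.
Set x* = 78 in the demand function and solve for p_x: p_x = 1.

p_x = 1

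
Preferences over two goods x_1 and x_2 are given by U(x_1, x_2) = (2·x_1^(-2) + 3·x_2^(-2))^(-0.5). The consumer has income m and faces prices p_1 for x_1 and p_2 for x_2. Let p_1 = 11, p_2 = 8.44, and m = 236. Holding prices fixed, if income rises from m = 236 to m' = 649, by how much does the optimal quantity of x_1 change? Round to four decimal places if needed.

Δx_1* = 19.1618

MU_x_1 ∝ 2·x_1^(-3), MU_x_2 ∝ 3·x_2^(-3), so MRS = (2/3)·(x_2/x_1)^(3) = p_1/p_2.
Solve for the ratio: x_2/x_1 = [(3/2)·p_1/p_2]^(1/3).
With the ratio pinned down, the budget gives x_1* = m/(p_1 + p_2·(x_2/x_1)) and x_2* = (x_2/x_1)·x_1*.
Numerically x_2/x_1 = 1.250395, so x_1* = 236/(11 + 8.44·1.250395) = 10.9496.
At m' = 649: x_1* = 30.1114. Change: 30.1114 − 10.9496 = 19.1618.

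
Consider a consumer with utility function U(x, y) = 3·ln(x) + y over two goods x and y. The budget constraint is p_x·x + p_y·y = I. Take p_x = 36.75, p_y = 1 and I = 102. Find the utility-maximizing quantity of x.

x* = 0.0816

Set MRS = p_x/p_y: (3/x)/1 = p_x/p_y.
So x*(p_x,p_y) = 3·p_y/p_x, independent of income; and y* = (I − 3·p_y)/p_y.
At the given prices: x* = 3·1/36.75 = 0.0816.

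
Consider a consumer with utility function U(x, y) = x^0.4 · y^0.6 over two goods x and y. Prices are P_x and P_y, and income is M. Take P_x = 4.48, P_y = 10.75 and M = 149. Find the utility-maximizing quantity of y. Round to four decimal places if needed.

The MRS is (2/3)·y/x. Set MRS = P_x/P_y.
Rearranging, P_y·y = (3/2)·P_x·x. Substituting into the budget gives P_x·x·(1 + (3/2)) = M.
Demand: x*(P_x,P_y,M) = 0.4·M/P_x and y* = 0.6·M/P_y.
At P_x=4.48, P_y=10.75, M=149: y* = 0.6·149/10.75 = 8.3163.

y* = 8.3163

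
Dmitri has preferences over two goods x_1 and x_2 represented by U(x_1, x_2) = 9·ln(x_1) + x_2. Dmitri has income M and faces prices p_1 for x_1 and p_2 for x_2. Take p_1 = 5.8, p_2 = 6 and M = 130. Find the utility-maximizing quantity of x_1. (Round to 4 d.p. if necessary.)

MU_x_1 = 9/x_1, MU_x_2 = 1. Tangency: 9/x_1 = p_1/p_2.
So x_1*(p_1,p_2) = 9·p_2/p_1, independent of income; and x_2* = (M − 9·p_2)/p_2.
At the given prices: x_1* = 9·6/5.8 = 9.3103.

x_1* = 9.3103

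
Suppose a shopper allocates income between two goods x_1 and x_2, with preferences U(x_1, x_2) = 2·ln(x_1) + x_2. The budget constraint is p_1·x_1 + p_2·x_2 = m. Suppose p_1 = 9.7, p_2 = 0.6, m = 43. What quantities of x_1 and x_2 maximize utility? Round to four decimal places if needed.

MU_x_1 = 2/x_1, MU_x_2 = 1. Tangency: 2/x_1 = p_1/p_2.
So x_1*(p_1,p_2) = 2·p_2/p_1, independent of income; and x_2* = (m − 2·p_2)/p_2.
At the given prices: x_1* = 2·0.6/9.7 = 0.1237, and x_2* = 69.6667.

x_1* = 0.1237, x_2* = 69.6667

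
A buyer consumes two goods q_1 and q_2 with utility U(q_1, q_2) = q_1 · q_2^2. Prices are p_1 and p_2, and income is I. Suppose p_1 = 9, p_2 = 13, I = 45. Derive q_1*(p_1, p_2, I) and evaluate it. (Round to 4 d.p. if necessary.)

q_1* = 1.6667

MU_q_1/MU_q_2 = (q_2)/(2·q_1); tangency sets this equal to p_1/p_2.
Rearranging, p_2·q_2 = 2·p_1·q_1. Substituting into the budget gives p_1·q_1·(1 + 2) = I.
Demand: q_1*(p_1,p_2,I) = 1/3·I/p_1 and q_2* = 2/3·I/p_2.
At p_1=9, p_2=13, I=45: q_1* = 1/3·45/9 = 1.6667.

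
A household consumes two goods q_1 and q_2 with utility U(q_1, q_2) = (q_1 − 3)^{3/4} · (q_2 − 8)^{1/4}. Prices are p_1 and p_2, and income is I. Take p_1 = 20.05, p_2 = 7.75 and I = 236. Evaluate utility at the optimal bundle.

This is Cobb-Douglas in (q_1−3, q_2−8): tangency gives 0.75·p_2·(q_2−8) = 0.25·p_1·(q_1−3).
Substituting into the budget: q_1* = 3 + 0.75·(I − 3·p_1 − 8·p_2)/p_1, and q_2* = 8 + 0.25·(…)/p_2.
Discretionary income = 236 − 3·20.05 − 8·7.75 = 113.85; q_1* = 3 + 0.75·113.85/20.05 = 7.2587; q_2* = 8 + 0.25·113.85/7.75 = 11.6726.
Utility at the optimum: U(7.2587, 11.6726) = 4.104.

V = 4.104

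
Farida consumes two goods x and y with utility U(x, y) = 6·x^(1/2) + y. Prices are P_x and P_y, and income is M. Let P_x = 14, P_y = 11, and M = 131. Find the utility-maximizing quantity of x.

Utility is quasi-linear in y; the FOC for x is 3/√x = P_x/P_y.
Solve: √x = 3·P_y/P_x, so x*(P_x,P_y) = (3·P_y/P_x)², and y* = (M − P_x·x*)/P_y.
Plugging in: x* = (3·11/14)² = 5.5561.

x* = 5.5561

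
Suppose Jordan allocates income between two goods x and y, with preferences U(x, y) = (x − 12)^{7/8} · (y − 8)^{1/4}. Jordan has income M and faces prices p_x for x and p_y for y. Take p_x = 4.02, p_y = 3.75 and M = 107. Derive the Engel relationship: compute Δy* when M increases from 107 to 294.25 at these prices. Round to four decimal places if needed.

Discretionary income = 107 − 12·4.02 − 8·3.75 = 28.76; y* = 8 + 2/9·28.76/3.75 = 9.7043.
At M' = 294.25: y* = 20.8006. Change: 20.8006 − 9.7043 = 11.0963.

Δy* = 11.0963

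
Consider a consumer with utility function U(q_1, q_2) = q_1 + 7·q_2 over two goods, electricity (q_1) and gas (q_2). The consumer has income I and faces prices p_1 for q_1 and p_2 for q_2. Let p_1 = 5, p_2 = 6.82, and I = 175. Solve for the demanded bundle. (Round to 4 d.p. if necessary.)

q_1* = 0, q_2* = 25.6598

Perfect substitutes: compare marginal utility per dollar. 1/p_1 vs 7/p_2 → 0.2 vs 1.0264.
q_2 gives more utility per dollar, so spend all income on q_2: q_2* = I/p_2, q_1* = 0.
Numerically: q_1* = 0, q_2* = 25.6598.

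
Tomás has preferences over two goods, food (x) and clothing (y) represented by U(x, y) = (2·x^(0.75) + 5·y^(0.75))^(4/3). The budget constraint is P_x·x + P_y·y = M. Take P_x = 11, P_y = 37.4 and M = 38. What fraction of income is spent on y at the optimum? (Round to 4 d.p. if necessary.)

share on y = 0.4985

Substitute y = (y/x)·x into the budget: x* = M/(P_x + P_y·(y/x)).
Numerically y/x = 0.29231, so x* = 38/(11 + 37.4·0.29231) = 1.7326 and y* = 0.29231·1.7326 = 0.5065.
Expenditure on y: 37.4·0.5065 = 18.9414; share = 0.4985.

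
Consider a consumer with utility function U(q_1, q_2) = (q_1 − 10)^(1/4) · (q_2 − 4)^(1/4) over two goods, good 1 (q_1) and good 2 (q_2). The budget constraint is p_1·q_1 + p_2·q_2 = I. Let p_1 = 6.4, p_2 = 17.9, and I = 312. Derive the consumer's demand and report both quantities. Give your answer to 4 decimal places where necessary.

Let q_1' = q_1−10, q_2' = q_2−4. MRS = q_2'/q_1' = p_1/p_2.
After buying the subsistence bundle (10, 4), a share 0.5 of the remaining income goes to q_1: q_1* = 10 + 0.5·(I − 10p_1 − 4p_2)/p_1.
Discretionary income = 312 − 10·6.4 − 4·17.9 = 176.4; q_1* = 10 + 0.5·176.4/6.4 = 23.7812; q_2* = 4 + 0.5·176.4/17.9 = 8.9274.

q_1* = 23.7812, q_2* = 8.9274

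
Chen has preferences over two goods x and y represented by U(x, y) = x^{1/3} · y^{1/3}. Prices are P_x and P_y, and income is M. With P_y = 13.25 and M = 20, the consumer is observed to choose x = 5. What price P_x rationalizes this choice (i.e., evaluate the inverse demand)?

P_x = 2

MU_x/MU_y = (1/3·y)/(1/3·x); tangency sets this equal to P_x/P_y.
So 1/3·P_y·y = 1/3·P_x·x; combined with the budget, a share 0.5 of income goes to x.
Demand: x*(P_x,P_y,M) = 0.5·M/P_x and y* = 0.5·M/P_y.
Set x* = 5 in the demand function and solve for P_x: P_x = 2.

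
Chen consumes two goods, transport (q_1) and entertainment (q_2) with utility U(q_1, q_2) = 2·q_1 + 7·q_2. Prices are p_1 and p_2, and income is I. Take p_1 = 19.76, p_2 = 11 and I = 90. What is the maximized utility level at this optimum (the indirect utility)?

V = 57.2727

q_2 gives more utility per dollar, so spend all income on q_2: q_2* = I/p_2, q_1* = 0.
Numerically: q_1* = 0, q_2* = 8.1818.
Utility at the optimum: U(0, 8.1818) = 57.2727.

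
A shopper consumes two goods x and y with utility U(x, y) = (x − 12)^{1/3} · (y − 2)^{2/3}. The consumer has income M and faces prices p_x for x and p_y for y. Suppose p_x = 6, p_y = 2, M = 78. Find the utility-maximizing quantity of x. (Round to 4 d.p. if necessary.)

x* = 12.1111

Discretionary income = 78 − 12·6 − 2·2 = 2; x* = 12 + 1/3·2/6 = 12.1111.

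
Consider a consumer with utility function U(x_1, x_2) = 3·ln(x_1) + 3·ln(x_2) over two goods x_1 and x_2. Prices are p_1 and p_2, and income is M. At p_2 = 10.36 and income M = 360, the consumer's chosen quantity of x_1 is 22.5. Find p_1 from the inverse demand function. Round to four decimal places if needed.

p_1 = 8

MU_x_1/MU_x_2 = (3·x_2)/(3·x_1); tangency sets this equal to p_1/p_2.
So 3·p_2·x_2 = 3·p_1·x_1; combined with the budget, a share 0.5 of income goes to x_1.
Demand: x_1*(p_1,p_2,M) = 0.5·M/p_1 and x_2* = 0.5·M/p_2.
Set x_1* = 22.5 in the demand function and solve for p_1: p_1 = 8.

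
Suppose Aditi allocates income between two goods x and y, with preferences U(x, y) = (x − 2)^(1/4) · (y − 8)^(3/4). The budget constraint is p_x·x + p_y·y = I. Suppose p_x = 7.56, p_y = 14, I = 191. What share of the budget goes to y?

MRS = (1/3)·(y−8)/(x−2). Tangency with p_x/p_y gives y−8 = 3·(p_x/p_y)·(x−2).
Substituting into the budget: x* = 2 + 0.25·(I − 2·p_x − 8·p_y)/p_x, and y* = 8 + 0.75·(…)/p_y.
Discretionary income = 191 − 2·7.56 − 8·14 = 63.88; x* = 2 + 0.25·63.88/7.56 = 4.1124; y* = 8 + 0.75·63.88/14 = 11.4221.
Expenditure on y: 14·11.4221 = 159.91; share = 0.8372.

share on y = 0.8372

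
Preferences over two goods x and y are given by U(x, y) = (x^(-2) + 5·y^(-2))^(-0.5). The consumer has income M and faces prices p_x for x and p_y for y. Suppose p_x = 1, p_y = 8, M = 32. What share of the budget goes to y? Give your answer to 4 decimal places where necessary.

share on y = 0.8724

MRS = MU_x/MU_y = (1/5)·(y/x)^(3). Set equal to p_x/p_y.
Hence y/x = (5·p_x/p_y)^(1/(3)), i.e. raised to the 1/3 power.
Substitute y = (y/x)·x into the budget: x* = M/(p_x + p_y·(y/x)).
Numerically y/x = 0.854988, so x* = 32/(1 + 8·0.854988) = 4.0817 and y* = 0.854988·4.0817 = 3.4898.
Expenditure on y: 8·3.4898 = 27.9183; share = 0.8724.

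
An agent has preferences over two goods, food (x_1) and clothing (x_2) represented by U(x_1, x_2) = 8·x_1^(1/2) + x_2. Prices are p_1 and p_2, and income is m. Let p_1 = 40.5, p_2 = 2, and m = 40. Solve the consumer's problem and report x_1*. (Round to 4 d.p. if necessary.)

MU_x_1 = 4/√x_1, MU_x_2 = 1. Tangency: 4/√x_1 = p_1/p_2.
Thus x_1* = (4·p_2/p_1)² — independent of m — with the rest of income spent on x_2.
Plugging in: x_1* = (4·2/40.5)² = 0.039.

x_1* = 0.039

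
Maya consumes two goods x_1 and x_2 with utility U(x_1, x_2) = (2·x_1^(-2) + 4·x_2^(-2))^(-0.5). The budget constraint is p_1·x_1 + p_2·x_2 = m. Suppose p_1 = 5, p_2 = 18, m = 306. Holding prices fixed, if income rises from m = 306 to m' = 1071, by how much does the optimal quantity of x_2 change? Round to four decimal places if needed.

Δx_2* = 31.7662

From the CES first-order condition, (1/2)·(x_2/x_1)^(3) = p_1/p_2.
Hence x_2/x_1 = (2·p_1/p_2)^(1/(3)), i.e. raised to the 1/3 power.
Substitute x_2 = (x_2/x_1)·x_1 into the budget: x_1* = m/(p_1 + p_2·(x_2/x_1)).
Numerically x_2/x_1 = 0.822071, so x_1* = 306/(5 + 18·0.822071) = 15.4567 and x_2* = 0.822071·15.4567 = 12.7065.
At m' = 1071: x_2* = 44.4727. Change: 44.4727 − 12.7065 = 31.7662.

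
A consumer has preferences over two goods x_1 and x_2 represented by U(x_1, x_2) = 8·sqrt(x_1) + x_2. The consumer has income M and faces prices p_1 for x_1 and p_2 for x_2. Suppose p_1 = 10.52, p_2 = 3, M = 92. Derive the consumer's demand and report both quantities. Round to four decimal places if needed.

MU_x_1 = 4/√x_1, MU_x_2 = 1. Tangency: 4/√x_1 = p_1/p_2.
Solve: √x_1 = 4·p_2/p_1, so x_1*(p_1,p_2) = (4·p_2/p_1)², and x_2* = (M − p_1·x_1*)/p_2.
Plugging in: x_1* = (4·3/10.52)² = 1.3012, x_2* = 26.1039.

x_1* = 1.3012, x_2* = 26.1039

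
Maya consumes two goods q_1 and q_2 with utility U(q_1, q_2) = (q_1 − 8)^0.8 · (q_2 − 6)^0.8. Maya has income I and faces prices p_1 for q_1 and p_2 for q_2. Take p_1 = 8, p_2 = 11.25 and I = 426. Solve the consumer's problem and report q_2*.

Let q_1' = q_1−8, q_2' = q_2−6. MRS = q_2'/q_1' = p_1/p_2.
Substituting into the budget: q_1* = 8 + 0.5·(I − 8·p_1 − 6·p_2)/p_1, and q_2* = 6 + 0.5·(…)/p_2.
Discretionary income = 426 − 8·8 − 6·11.25 = 294.5; q_2* = 6 + 0.5·294.5/11.25 = 19.0889.

q_2* = 19.0889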